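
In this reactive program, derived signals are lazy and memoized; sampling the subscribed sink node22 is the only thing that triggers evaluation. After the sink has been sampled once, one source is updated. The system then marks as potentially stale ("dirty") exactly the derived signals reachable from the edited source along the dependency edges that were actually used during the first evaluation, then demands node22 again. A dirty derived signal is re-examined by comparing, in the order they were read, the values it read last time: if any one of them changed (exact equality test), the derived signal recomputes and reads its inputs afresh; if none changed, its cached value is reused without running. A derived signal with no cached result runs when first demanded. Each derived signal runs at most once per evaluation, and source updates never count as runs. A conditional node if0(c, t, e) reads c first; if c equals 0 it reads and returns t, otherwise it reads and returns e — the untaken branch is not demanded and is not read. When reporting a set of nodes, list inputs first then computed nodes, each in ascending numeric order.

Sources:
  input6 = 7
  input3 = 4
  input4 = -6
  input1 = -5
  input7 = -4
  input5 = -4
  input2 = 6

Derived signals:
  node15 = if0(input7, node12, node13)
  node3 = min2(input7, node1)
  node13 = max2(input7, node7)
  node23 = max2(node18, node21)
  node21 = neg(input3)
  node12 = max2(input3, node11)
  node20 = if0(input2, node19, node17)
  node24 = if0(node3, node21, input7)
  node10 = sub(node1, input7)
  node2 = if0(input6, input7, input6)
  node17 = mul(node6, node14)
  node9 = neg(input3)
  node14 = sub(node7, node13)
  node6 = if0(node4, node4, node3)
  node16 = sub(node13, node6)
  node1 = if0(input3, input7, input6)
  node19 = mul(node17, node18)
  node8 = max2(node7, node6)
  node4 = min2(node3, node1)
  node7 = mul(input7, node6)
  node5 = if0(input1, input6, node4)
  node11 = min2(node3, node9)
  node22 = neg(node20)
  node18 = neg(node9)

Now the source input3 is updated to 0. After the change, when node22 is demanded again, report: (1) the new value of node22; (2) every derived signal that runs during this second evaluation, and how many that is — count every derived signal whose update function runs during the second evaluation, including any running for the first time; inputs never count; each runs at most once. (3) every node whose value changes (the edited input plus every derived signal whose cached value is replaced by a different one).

Demanding node22 again yields 0.
3 derived signals run: node1, node3, node4.
The nodes whose values change: input3, node1.
Note where the cutoff bites: node6 is checked, finds nothing changed, and keeps its cache.

First demand of the output computes:
  node1 = if0(input3=4 -> else branch input6) = 7
  node3 = min2(-4, 7) = -4
  node4 = min2(-4, 7) = -4
  node6 = if0(node4=-4 -> else branch node3) = -4
  node7 = mul(-4, -4) = 16
  node13 = max2(-4, 16) = 16
  node14 = sub(16, 16) = 0
  node17 = mul(-4, 0) = 0
  node20 = if0(input2=6 -> else branch node17) = 0
  node22 = neg(0) = 0

After the edit, cleaning proceeds:
  node1: a read changed (input3 4->0) — executes, giving -4.
  node3: a read changed (node1 7->-4) — executes, giving -4 — identical to its old value.
  node4: a read changed (node1 7->-4) — executes, giving -4 — identical to its old value.
  node6: dirty, but its reads are unchanged (node4 unchanged, node3 unchanged); cached -4 stands.
  node7: dirty, but its reads are unchanged (input7 unchanged, node6 unchanged); cached 16 stands.
  node13: dirty, but its reads are unchanged (input7 unchanged, node7 unchanged); cached 16 stands.
  node14: dirty, but its reads are unchanged (node7 unchanged, node13 unchanged); cached 0 stands.
  node17: dirty, but its reads are unchanged (node6 unchanged, node14 unchanged); cached 0 stands.
  node20: dirty, but its reads are unchanged (input2 unchanged, node17 unchanged); cached 0 stands.
  node22: dirty, but its reads are unchanged (node20 unchanged); cached 0 stands.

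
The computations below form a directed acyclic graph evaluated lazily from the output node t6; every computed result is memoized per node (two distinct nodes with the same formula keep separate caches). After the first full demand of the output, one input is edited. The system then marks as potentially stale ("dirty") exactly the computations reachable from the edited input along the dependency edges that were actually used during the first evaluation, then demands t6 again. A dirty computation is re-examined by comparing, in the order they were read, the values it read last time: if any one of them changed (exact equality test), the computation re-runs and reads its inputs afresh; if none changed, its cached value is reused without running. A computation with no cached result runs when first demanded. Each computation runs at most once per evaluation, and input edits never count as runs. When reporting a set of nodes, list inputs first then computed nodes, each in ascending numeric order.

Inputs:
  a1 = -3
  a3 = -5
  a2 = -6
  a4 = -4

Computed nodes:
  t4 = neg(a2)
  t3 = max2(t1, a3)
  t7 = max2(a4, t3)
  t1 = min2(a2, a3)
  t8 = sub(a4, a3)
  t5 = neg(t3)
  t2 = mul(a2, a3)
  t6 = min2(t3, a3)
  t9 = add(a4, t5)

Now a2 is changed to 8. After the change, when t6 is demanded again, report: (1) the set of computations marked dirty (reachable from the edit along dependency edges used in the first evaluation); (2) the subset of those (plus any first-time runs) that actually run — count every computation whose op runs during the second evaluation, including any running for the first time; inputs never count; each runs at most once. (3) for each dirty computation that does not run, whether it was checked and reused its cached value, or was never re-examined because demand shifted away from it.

First demand of the output computes:
  t1 = min2(-6, -5) = -6
  t3 = max2(-6, -5) = -5
  t6 = min2(-5, -5) = -5

After the edit, cleaning proceeds:
  t1: a read changed (a2 -6->8) — executes, giving -5.
  t3: a read changed (t1 -6->-5) — executes, giving -5 — identical to its old value.
  t6: dirty, but its reads are unchanged (t3 unchanged, a3 unchanged); cached -5 stands.

Note the absorption at t3: it re-runs yet its value is the same, leaving the output's value untouched.

The edit dirties: t1, t3, t6.
2 computations run: t1, t3.
Cache hits after checking: t6.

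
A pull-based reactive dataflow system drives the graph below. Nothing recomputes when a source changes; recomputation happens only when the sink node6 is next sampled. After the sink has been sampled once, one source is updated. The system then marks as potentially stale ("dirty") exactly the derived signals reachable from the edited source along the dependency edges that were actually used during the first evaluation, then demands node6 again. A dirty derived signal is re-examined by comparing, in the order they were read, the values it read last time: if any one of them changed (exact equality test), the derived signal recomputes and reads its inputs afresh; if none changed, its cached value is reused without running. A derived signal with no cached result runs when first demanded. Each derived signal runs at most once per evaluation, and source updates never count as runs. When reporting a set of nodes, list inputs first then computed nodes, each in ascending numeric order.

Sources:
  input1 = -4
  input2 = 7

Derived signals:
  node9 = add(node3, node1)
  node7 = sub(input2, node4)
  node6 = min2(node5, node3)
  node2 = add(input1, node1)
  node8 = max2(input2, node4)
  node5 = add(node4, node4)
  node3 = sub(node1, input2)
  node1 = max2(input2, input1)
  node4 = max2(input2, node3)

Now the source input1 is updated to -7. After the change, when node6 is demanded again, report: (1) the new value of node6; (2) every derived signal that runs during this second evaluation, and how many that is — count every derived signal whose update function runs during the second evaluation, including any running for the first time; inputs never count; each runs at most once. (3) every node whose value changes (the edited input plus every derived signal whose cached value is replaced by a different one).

New value of node6: 0.
Derived signals that run: node1 — 1 in total.
Values that change: input1.
Key observation: the change is absorbed at node1 — it re-runs but produces the same value, and the output's value is unchanged.

First evaluation (everything demanded from the output):
  node1 = max2(7, -4) = 7
  node3 = sub(7, 7) = 0
  node4 = max2(7, 0) = 7
  node5 = add(7, 7) = 14
  node6 = min2(14, 0) = 0

Propagation after the edit:
  node1: runs — input1 -4->-7; result 7 (same value as before).
  node3: checked — values it read are unchanged (node1 unchanged, input2 unchanged); reused cached 0 without running.
  node4: checked — values it read are unchanged (input2 unchanged, node3 unchanged); reused cached 7 without running.
  node5: checked — values it read are unchanged (node4 unchanged, node4 unchanged); reused cached 14 without running.
  node6: checked — values it read are unchanged (node5 unchanged, node3 unchanged); reused cached 0 without running.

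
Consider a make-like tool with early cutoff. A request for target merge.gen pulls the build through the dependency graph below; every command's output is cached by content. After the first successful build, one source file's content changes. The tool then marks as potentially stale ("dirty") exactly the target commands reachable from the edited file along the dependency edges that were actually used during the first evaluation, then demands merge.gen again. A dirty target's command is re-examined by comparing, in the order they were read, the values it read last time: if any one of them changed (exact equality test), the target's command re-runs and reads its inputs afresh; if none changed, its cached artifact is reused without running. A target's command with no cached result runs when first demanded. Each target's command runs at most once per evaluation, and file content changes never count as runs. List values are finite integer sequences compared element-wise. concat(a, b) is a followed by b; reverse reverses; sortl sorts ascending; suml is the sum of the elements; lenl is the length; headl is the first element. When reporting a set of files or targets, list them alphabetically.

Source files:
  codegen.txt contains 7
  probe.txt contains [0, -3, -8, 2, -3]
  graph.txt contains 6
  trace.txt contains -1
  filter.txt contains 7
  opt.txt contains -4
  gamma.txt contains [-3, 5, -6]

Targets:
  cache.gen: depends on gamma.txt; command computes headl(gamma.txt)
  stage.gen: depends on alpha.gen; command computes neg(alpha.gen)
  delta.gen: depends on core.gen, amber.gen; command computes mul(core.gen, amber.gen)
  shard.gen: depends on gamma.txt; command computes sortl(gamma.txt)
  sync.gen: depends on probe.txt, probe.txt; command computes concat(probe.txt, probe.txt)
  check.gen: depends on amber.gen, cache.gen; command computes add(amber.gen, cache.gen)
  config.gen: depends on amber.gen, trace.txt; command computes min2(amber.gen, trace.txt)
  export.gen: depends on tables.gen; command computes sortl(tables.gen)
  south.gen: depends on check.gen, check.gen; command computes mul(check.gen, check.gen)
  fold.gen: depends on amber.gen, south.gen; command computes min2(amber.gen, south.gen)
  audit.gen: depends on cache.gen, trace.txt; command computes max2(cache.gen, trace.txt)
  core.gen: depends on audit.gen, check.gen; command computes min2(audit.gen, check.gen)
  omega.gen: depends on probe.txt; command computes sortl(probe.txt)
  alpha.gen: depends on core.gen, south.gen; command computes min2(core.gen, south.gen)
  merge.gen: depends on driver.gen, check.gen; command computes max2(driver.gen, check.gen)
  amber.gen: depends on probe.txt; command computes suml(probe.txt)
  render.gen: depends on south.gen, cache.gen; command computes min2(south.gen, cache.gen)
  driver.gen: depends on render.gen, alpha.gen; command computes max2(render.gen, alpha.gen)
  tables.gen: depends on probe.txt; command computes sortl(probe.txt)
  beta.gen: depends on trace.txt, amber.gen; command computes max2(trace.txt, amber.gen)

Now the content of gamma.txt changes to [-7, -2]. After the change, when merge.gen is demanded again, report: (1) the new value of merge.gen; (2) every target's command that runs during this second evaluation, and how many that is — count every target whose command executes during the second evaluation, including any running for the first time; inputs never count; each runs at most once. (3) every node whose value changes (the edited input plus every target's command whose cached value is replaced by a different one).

Demanding merge.gen again yields -7.
9 target commands run: alpha.gen, audit.gen, cache.gen, check.gen, core.gen, driver.gen, merge.gen, render.gen, south.gen.
The nodes whose values change: alpha.gen, cache.gen, check.gen, core.gen, driver.gen, gamma.txt, merge.gen, render.gen, south.gen.

First demand of the output computes:
  amber.gen = suml([0, -3, -8, 2, -3]) = -12
  cache.gen = headl([-3, 5, -6]) = -3
  audit.gen = max2(-3, -1) = -1
  check.gen = add(-12, -3) = -15
  core.gen = min2(-1, -15) = -15
  south.gen = mul(-15, -15) = 225
  alpha.gen = min2(-15, 225) = -15
  render.gen = min2(225, -3) = -3
  driver.gen = max2(-3, -15) = -3
  merge.gen = max2(-3, -15) = -3

After the edit, cleaning proceeds:
  cache.gen: a read changed (gamma.txt [-3, 5, -6]->[-7, -2]) — executes, giving -7.
  audit.gen: a read changed (cache.gen -3->-7) — executes, giving -1 — identical to its old value.
  check.gen: a read changed (cache.gen -3->-7) — executes, giving -19.
  core.gen: a read changed (check.gen -15->-19) — executes, giving -19.
  south.gen: a read changed (check.gen -15->-19; check.gen -15->-19) — executes, giving 361.
  alpha.gen: a read changed (core.gen -15->-19; south.gen 225->361) — executes, giving -19.
  render.gen: a read changed (south.gen 225->361; cache.gen -3->-7) — executes, giving -7.
  driver.gen: a read changed (render.gen -3->-7; alpha.gen -15->-19) — executes, giving -7.
  merge.gen: a read changed (driver.gen -3->-7; check.gen -15->-19) — executes, giving -7.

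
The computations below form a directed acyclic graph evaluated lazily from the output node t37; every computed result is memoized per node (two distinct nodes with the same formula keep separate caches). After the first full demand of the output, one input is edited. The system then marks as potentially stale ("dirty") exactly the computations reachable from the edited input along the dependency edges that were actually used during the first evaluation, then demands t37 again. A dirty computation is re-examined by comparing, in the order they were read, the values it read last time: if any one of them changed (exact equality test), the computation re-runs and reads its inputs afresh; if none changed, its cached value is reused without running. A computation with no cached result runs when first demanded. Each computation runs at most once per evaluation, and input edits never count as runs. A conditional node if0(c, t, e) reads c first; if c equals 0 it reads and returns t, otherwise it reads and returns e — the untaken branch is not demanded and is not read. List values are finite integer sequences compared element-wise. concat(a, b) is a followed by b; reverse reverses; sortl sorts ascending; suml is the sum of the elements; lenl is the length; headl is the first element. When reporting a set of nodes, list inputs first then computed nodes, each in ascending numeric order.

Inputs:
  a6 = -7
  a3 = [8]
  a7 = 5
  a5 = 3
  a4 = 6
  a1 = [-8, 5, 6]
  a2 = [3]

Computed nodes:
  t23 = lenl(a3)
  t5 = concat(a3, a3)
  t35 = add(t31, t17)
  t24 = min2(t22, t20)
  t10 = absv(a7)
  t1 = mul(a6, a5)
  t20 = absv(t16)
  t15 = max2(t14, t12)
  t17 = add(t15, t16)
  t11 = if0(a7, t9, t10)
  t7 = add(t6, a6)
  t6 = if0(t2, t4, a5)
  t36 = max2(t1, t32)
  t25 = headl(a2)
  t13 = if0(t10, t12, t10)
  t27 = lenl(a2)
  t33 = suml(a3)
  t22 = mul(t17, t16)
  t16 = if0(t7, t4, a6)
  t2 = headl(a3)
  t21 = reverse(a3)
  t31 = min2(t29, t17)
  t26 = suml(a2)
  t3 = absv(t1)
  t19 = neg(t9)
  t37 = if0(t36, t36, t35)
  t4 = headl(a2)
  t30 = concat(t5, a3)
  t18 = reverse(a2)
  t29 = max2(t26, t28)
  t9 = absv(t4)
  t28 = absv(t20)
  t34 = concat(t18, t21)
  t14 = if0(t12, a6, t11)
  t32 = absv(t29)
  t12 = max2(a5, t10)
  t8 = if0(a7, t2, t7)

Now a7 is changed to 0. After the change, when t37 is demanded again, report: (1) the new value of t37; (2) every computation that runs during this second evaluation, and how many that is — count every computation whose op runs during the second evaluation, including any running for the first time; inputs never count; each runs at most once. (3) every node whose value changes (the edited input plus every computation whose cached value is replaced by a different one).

Demanding t37 again yields -8.
11 computations run: t4, t9, t10, t11, t12, t14, t15, t17, t31, t35, t37.
The nodes whose values change: a7, t10, t11, t12, t14, t15, t17, t31, t35, t37.
Note the branch switch — t4, t9 had no cache and run now for the first time.

First demand of the output computes:
  t1 = mul(-7, 3) = -21
  t2 = headl([8]) = 8
  t6 = if0(t2=8 -> else branch a5) = 3
  t7 = add(3, -7) = -4
  t10 = absv(5) = 5
  t11 = if0(a7=5 -> else branch t10) = 5
  t12 = max2(3, 5) = 5
  t14 = if0(t12=5 -> else branch t11) = 5
  t15 = max2(5, 5) = 5
  t16 = if0(t7=-4 -> else branch a6) = -7
  t17 = add(5, -7) = -2
  t20 = absv(-7) = 7
  t26 = suml([3]) = 3
  t28 = absv(7) = 7
  t29 = max2(3, 7) = 7
  t31 = min2(7, -2) = -2
  t32 = absv(7) = 7
  t35 = add(-2, -2) = -4
  t36 = max2(-21, 7) = 7
  t37 = if0(t36=7 -> else branch t35) = -4

After the edit, cleaning proceeds:
  t4: had never run; runs now, result 3.
  t9: had never run; runs now, result 3.
  t10: a read changed (a7 5->0) — executes, giving 0.
  t11: a read changed (a7 5->0; t10 5->0) — executes, giving 3.
  t12: a read changed (t10 5->0) — executes, giving 3.
  t14: a read changed (t12 5->3; t11 5->3) — executes, giving 3.
  t15: a read changed (t14 5->3; t12 5->3) — executes, giving 3.
  t17: a read changed (t15 5->3) — executes, giving -4.
  t31: a read changed (t17 -2->-4) — executes, giving -4.
  t35: a read changed (t31 -2->-4; t17 -2->-4) — executes, giving -8.
  t37: a read changed (t35 -4->-8) — executes, giving -8.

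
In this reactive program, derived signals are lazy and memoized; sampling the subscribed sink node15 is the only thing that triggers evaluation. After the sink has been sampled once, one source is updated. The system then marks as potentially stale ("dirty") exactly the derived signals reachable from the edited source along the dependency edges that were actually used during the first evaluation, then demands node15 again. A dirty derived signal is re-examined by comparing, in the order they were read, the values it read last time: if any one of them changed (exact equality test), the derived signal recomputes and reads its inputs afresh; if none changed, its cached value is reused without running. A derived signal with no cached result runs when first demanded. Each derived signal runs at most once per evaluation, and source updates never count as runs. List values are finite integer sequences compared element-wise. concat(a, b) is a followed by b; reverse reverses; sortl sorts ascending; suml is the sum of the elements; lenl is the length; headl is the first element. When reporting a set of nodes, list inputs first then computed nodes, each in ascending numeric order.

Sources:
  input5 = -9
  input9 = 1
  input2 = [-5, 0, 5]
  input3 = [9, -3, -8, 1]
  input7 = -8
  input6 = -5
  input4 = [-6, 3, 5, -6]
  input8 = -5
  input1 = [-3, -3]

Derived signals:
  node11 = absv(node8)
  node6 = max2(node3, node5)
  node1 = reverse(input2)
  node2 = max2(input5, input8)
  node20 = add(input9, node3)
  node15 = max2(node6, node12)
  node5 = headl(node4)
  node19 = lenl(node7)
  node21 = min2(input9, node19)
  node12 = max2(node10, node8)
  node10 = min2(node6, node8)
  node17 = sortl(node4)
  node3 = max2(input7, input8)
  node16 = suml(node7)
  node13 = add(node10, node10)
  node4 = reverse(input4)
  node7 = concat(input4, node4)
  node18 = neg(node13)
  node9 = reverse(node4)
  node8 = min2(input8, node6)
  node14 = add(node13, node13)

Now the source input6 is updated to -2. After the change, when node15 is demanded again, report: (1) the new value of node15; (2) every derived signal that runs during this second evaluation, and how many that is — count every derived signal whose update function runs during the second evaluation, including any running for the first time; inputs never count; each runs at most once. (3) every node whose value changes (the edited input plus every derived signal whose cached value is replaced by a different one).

Demanding node15 again yields -5.
0 derived signals run: none.
The nodes whose values change: input6.
Note the shortcut — nothing in the graph depends on input6 at all, so no recomputation happens.

First demand of the output computes:
  node3 = max2(-8, -5) = -5
  node4 = reverse([-6, 3, 5, -6]) = [-6, 5, 3, -6]
  node5 = headl([-6, 5, 3, -6]) = -6
  node6 = max2(-5, -6) = -5
  node8 = min2(-5, -5) = -5
  node10 = min2(-5, -5) = -5
  node12 = max2(-5, -5) = -5
  node15 = max2(-5, -5) = -5

After the edit, cleaning proceeds:
  no node depends on input6 at all; the second demand re-runs nothing.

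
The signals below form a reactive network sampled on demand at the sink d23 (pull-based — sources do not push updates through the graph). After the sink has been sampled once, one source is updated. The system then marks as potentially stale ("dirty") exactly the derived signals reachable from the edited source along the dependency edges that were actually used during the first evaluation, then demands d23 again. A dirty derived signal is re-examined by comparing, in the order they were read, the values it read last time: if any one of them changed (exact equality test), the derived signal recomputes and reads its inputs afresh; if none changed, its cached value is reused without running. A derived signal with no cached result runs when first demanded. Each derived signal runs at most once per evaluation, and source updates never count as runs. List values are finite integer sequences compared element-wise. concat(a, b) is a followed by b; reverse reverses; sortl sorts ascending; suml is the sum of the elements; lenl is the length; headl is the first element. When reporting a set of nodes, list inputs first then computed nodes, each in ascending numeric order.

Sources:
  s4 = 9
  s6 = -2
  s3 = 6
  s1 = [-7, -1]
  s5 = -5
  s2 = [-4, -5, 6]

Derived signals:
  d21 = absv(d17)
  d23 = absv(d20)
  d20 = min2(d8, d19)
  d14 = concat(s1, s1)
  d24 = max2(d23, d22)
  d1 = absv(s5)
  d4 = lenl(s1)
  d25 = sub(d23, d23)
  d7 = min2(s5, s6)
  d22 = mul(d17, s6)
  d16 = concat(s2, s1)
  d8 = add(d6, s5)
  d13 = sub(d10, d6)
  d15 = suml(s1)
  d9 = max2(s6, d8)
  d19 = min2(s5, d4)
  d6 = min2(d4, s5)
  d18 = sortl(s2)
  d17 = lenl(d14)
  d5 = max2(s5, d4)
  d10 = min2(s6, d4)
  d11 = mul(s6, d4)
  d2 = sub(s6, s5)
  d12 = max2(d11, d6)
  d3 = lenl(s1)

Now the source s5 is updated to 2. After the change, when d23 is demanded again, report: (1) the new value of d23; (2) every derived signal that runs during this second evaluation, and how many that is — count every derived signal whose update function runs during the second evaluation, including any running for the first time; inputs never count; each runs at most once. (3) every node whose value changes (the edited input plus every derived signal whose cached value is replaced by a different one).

d23 now evaluates to 2.
Run set: d6, d8, d19, d20, d23 (5 run).
Changed values: s5, d6, d8, d19, d20, d23.

Initial pass — values computed on the first demand:
  d4 = lenl([-7, -1]) = 2
  d6 = min2(2, -5) = -5
  d8 = add(-5, -5) = -10
  d19 = min2(-5, 2) = -5
  d20 = min2(-10, -5) = -10
  d23 = absv(-10) = 10

Second demand — change propagation:
  d6: re-runs because s5 -5->2; new result 2.
  d8: re-runs because d6 -5->2; s5 -5->2; new result 4.
  d19: re-runs because s5 -5->2; new result 2.
  d20: re-runs because d8 -10->4; d19 -5->2; new result 2.
  d23: re-runs because d20 -10->2; new result 2.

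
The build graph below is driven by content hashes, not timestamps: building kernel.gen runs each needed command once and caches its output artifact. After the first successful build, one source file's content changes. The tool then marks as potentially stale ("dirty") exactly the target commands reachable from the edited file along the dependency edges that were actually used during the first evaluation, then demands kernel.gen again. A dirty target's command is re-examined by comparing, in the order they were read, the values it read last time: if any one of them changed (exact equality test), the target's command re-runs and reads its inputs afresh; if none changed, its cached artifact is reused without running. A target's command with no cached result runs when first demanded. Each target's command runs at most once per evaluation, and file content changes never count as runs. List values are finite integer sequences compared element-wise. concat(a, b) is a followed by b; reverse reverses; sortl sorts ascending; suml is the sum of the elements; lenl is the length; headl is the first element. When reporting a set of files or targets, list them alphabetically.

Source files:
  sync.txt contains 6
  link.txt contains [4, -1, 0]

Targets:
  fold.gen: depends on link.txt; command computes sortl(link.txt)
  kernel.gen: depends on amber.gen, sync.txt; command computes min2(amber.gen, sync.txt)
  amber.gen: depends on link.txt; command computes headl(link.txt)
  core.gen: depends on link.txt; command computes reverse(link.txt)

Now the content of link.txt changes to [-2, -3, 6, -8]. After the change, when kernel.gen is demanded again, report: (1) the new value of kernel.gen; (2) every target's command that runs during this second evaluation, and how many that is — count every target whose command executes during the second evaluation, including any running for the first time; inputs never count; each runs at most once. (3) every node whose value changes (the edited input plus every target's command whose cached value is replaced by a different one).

kernel.gen now evaluates to -2.
Run set: amber.gen, kernel.gen (2 run).
Changed values: amber.gen, kernel.gen, link.txt.

Initial pass — values computed on the first demand:
  amber.gen = headl([4, -1, 0]) = 4
  kernel.gen = min2(4, 6) = 4

Second demand — change propagation:
  amber.gen: re-runs because link.txt [4, -1, 0]->[-2, -3, 6, -8]; new result -2.
  kernel.gen: re-runs because amber.gen 4->-2; new result -2.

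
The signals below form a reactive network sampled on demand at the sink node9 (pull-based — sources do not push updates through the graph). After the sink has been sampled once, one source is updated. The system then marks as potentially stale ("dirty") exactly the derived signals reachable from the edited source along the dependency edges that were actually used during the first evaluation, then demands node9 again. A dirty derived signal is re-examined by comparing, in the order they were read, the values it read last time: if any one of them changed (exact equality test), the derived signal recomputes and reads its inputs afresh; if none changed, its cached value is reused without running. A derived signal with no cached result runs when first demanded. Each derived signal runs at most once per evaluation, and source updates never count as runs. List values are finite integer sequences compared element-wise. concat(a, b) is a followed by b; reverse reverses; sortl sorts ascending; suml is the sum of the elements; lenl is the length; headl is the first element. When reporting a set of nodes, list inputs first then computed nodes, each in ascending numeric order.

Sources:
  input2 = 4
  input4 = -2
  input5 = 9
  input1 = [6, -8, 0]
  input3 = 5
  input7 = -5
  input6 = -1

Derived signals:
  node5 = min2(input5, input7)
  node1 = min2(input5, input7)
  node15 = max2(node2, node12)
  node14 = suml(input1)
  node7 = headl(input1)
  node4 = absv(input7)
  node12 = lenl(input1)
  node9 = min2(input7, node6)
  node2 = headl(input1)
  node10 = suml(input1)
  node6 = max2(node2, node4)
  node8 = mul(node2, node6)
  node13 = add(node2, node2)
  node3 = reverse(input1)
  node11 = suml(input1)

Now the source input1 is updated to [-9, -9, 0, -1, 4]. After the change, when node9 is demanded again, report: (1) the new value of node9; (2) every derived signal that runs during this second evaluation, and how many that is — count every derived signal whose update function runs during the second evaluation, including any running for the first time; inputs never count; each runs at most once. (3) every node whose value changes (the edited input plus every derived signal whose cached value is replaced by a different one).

node9 now evaluates to -5.
Run set: node2, node6, node9 (3 run).
Changed values: input1, node2, node6.

Initial pass — values computed on the first demand:
  node2 = headl([6, -8, 0]) = 6
  node4 = absv(-5) = 5
  node6 = max2(6, 5) = 6
  node9 = min2(-5, 6) = -5

Second demand — change propagation:
  node2: re-runs because input1 [6, -8, 0]->[-9, -9, 0, -1, 4]; new result -9.
  node6: re-runs because node2 6->-9; new result 5.
  node9: re-runs because node6 6->5; new result -5 (unchanged).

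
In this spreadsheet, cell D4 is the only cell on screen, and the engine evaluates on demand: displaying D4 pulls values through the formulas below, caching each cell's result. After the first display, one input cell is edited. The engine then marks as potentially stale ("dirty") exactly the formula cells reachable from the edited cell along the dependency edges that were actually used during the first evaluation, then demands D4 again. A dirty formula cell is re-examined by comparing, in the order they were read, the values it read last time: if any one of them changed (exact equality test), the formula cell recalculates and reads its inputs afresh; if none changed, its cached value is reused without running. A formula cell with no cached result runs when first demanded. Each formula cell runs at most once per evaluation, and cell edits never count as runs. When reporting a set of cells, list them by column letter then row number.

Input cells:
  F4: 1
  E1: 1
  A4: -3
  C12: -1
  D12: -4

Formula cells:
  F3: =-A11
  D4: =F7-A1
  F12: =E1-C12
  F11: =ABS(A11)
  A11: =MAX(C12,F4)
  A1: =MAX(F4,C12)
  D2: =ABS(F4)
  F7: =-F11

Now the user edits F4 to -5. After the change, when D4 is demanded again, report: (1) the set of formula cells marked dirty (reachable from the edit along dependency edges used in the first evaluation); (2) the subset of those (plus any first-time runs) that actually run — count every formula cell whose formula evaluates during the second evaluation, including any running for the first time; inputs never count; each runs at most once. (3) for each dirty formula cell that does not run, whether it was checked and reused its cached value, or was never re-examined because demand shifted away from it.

Dirty set: A1, A11, D4, F7, F11.
Run set: A1, A11, D4, F11 (4 run).
Re-examined without running (cache reused): F7.
The important point: at F7 every value read last time is unchanged, so the dirty flag clears without a run.

Initial pass — values computed on the first demand:
  A1 = MAX(1, -1) = 1
  A11 = MAX(-1, 1) = 1
  F11 = ABS(1) = 1
  F7 = -(1) = -1
  D4 = -1 - 1 = -2

Second demand — change propagation:
  A1: re-runs because F4 1->-5; new result -1.
  A11: re-runs because F4 1->-5; new result -1.
  F11: re-runs because A11 1->-1; new result 1 (unchanged).
  F7: re-examined; everything it read last time is the same (F11 unchanged) — cache -1 kept, no run.
  D4: re-runs because A1 1->-1; new result 0.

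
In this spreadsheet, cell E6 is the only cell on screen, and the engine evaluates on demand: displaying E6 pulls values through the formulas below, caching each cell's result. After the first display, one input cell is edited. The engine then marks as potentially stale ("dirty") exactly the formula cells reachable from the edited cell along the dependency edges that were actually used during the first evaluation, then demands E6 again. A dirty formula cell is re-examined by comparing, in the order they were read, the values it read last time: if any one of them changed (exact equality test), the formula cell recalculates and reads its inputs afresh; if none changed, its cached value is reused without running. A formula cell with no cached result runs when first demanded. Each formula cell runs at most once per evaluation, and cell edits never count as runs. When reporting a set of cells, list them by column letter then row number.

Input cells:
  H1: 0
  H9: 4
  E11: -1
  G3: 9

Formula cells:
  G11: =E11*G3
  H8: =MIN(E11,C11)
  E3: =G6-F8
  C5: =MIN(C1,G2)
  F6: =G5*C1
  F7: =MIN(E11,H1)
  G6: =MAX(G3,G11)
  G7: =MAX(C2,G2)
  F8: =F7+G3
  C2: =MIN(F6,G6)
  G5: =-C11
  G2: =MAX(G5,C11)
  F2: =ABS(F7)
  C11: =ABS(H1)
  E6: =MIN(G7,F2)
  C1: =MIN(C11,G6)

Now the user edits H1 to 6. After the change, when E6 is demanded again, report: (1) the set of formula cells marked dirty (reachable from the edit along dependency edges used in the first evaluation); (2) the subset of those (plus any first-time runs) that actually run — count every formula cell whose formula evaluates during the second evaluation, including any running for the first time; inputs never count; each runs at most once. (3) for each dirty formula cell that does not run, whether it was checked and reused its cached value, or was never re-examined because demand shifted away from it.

Initial pass — values computed on the first demand:
  C11 = ABS(0) = 0
  F7 = MIN(-1, 0) = -1
  F2 = ABS(-1) = 1
  G5 = -(0) = 0
  G2 = MAX(0, 0) = 0
  G11 = -1 * 9 = -9
  G6 = MAX(9, -9) = 9
  C1 = MIN(0, 9) = 0
  F6 = 0 * 0 = 0
  C2 = MIN(0, 9) = 0
  G7 = MAX(0, 0) = 0
  E6 = MIN(0, 1) = 0

Second demand — change propagation:
  C11: re-runs because H1 0->6; new result 6.
  C1: re-runs because C11 0->6; new result 6.
  F7: re-runs because H1 0->6; new result -1 (unchanged).
  F2: re-examined; everything it read last time is the same (F7 unchanged) — cache 1 kept, no run.
  G5: re-runs because C11 0->6; new result -6.
  F6: re-runs because G5 0->-6; C1 0->6; new result -36.
  C2: re-runs because F6 0->-36; new result -36.
  G2: re-runs because G5 0->-6; C11 0->6; new result 6.
  G7: re-runs because C2 0->-36; G2 0->6; new result 6.
  E6: re-runs because G7 0->6; new result 1.

The important point: at F2 every value read last time is unchanged, so the dirty flag clears without a run.

Dirty set: C1, C2, C11, E6, F2, F6, F7, G2, G5, G7.
Run set: C1, C2, C11, E6, F6, F7, G2, G5, G7 (9 run).
Re-examined without running (cache reused): F2.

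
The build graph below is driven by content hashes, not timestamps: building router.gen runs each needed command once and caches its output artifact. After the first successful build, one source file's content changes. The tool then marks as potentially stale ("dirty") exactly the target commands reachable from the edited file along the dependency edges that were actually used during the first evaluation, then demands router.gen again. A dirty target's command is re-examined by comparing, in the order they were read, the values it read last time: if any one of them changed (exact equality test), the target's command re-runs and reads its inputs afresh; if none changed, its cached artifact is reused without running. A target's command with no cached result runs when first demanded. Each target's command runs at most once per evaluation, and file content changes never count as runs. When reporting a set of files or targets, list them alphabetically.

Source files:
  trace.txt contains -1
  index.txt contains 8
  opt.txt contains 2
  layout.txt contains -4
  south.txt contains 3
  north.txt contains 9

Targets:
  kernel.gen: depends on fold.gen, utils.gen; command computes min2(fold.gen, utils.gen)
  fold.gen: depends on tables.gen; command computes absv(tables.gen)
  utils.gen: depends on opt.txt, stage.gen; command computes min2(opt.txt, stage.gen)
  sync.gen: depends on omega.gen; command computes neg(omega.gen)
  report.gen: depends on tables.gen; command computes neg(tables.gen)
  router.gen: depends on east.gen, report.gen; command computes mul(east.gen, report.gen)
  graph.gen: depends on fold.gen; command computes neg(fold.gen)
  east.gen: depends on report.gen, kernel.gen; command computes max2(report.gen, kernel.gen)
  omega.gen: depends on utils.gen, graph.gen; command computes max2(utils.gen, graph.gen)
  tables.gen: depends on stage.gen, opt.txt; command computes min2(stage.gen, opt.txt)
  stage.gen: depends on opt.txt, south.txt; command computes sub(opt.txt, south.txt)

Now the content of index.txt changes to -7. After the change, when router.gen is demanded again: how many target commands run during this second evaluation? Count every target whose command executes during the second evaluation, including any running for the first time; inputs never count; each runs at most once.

Run set: none (0 run).
The important point: nothing the output needs ever reads index.txt, so the edit is invisible to it.

Initial pass — values computed on the first demand:
  stage.gen = sub(2, 3) = -1
  tables.gen = min2(-1, 2) = -1
  fold.gen = absv(-1) = 1
  report.gen = neg(-1) = 1
  utils.gen = min2(2, -1) = -1
  kernel.gen = min2(1, -1) = -1
  east.gen = max2(1, -1) = 1
  router.gen = mul(1, 1) = 1

Second demand — change propagation:
  no demanded computation ever read index.txt, so the edit dirties nothing and nothing runs.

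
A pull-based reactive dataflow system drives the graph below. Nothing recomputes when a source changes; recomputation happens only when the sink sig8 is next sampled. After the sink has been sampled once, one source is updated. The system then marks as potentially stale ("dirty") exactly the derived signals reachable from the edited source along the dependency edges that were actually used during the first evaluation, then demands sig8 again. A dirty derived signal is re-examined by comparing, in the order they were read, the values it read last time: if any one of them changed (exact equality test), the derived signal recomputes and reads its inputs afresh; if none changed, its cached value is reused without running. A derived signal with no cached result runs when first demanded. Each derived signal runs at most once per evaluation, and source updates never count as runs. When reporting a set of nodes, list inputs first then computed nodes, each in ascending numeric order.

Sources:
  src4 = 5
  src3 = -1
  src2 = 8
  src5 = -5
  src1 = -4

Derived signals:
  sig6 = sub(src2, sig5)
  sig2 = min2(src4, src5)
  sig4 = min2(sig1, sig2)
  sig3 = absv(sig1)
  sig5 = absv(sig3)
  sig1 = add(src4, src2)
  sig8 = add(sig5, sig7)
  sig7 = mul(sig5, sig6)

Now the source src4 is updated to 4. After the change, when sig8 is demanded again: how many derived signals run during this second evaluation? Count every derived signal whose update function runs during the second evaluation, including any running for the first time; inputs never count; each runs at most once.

First evaluation (everything demanded from the output):
  sig1 = add(5, 8) = 13
  sig3 = absv(13) = 13
  sig5 = absv(13) = 13
  sig6 = sub(8, 13) = -5
  sig7 = mul(13, -5) = -65
  sig8 = add(13, -65) = -52

Propagation after the edit:
  sig1: runs — src4 5->4; result 12.
  sig3: runs — sig1 13->12; result 12.
  sig5: runs — sig3 13->12; result 12.
  sig6: runs — sig5 13->12; result -4.
  sig7: runs — sig5 13->12; sig6 -5->-4; result -48.
  sig8: runs — sig5 13->12; sig7 -65->-48; result -36.

Derived signals that run: sig1, sig3, sig5, sig6, sig7, sig8 — 6 in total.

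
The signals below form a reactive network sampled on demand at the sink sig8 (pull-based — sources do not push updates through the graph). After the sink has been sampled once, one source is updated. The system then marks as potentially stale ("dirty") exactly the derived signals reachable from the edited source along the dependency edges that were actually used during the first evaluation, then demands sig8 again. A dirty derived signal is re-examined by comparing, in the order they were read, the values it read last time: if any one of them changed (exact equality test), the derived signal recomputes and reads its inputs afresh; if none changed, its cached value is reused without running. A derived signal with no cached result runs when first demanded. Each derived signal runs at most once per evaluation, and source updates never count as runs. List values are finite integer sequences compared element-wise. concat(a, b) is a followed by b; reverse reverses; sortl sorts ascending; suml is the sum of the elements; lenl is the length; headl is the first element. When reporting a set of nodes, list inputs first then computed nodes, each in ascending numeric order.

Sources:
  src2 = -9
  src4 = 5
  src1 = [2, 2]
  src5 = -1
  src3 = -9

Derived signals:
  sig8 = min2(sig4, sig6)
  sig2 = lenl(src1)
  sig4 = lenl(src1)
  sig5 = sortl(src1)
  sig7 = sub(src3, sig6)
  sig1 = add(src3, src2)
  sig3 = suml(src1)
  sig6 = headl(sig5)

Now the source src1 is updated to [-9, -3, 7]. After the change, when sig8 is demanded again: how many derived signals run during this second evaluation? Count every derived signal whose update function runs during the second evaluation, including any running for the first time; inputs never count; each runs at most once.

Run set: sig4, sig5, sig6, sig8 (4 run).

Initial pass — values computed on the first demand:
  sig4 = lenl([2, 2]) = 2
  sig5 = sortl([2, 2]) = [2, 2]
  sig6 = headl([2, 2]) = 2
  sig8 = min2(2, 2) = 2

Second demand — change propagation:
  sig4: re-runs because src1 [2, 2]->[-9, -3, 7]; new result 3.
  sig5: re-runs because src1 [2, 2]->[-9, -3, 7]; new result [-9, -3, 7].
  sig6: re-runs because sig5 [2, 2]->[-9, -3, 7]; new result -9.
  sig8: re-runs because sig4 2->3; sig6 2->-9; new result -9.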